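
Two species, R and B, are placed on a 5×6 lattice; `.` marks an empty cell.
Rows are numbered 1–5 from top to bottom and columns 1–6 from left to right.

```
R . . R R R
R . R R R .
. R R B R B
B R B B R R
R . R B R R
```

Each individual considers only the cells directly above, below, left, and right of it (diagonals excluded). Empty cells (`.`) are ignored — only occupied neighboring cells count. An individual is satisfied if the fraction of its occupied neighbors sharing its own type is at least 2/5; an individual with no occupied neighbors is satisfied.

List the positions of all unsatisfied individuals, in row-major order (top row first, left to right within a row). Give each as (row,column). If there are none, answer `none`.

Row 1: (1,1)R 1/1 ✓ · (1,4)R 2/2 ✓ · (1,5)R 3/3 ✓ · (1,6)R 1/1 ✓
Row 2: (2,1)R 1/1 ✓ · (2,3)R 2/2 ✓ · (2,4)R 3/4 ✓ · (2,5)R 3/3 ✓
Row 3: (3,2)R 2/2 ✓ · (3,3)R 2/4 ✓ · (3,4)B 1/4 ✗ · (3,5)R 2/4 ✓ · (3,6)B 0/2 ✗
Row 4: (4,1)B 0/2 ✗ · (4,2)R 1/3 ✗ · (4,3)B 1/4 ✗ · (4,4)B 3/4 ✓ · (4,5)R 3/4 ✓ · (4,6)R 2/3 ✓
Row 5: (5,1)R 0/1 ✗ · (5,3)R 0/2 ✗ · (5,4)B 1/3 ✗ · (5,5)R 2/3 ✓ · (5,6)R 2/2 ✓

(3,4), (3,6), (4,1), (4,2), (4,3), (5,1), (5,3), (5,4)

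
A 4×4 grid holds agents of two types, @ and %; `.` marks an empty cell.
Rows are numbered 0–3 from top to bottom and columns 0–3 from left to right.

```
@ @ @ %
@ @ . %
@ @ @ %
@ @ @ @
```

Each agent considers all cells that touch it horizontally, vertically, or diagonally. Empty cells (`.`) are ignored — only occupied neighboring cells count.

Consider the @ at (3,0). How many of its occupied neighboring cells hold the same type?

Occupied neighbors of (3,0): (2,0)=@, (2,1)=@, (3,1)=@.
Same type (@): 3 of 3.

3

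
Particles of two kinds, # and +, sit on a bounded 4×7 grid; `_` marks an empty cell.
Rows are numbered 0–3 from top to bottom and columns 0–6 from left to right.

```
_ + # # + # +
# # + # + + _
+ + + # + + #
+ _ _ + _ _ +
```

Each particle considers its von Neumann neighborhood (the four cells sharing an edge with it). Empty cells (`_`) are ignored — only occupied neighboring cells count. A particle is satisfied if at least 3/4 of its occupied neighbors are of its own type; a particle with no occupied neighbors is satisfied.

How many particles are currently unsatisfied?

20

Row 0: (0,1)+ 0/2 ✗ · (0,2)# 1/3 ✗ · (0,3)# 2/3 ✗ · (0,4)+ 1/3 ✗ · (0,5)# 0/3 ✗ · (0,6)+ 0/1 ✗
Row 1: (1,0)# 1/2 ✗ · (1,1)# 1/4 ✗ · (1,2)+ 1/4 ✗ · (1,3)# 2/4 ✗ · (1,4)+ 3/4 ✓ · (1,5)+ 2/3 ✗
Row 2: (2,0)+ 2/3 ✗ · (2,1)+ 2/3 ✗ · (2,2)+ 2/3 ✗ · (2,3)# 1/4 ✗ · (2,4)+ 2/3 ✗ · (2,5)+ 2/3 ✗ · (2,6)# 0/2 ✗
Row 3: (3,0)+ 1/1 ✓ · (3,3)+ 0/1 ✗ · (3,6)+ 0/1 ✗
Unsatisfied: (0,1), (0,2), (0,3), (0,4), (0,5), (0,6), (1,0), (1,1), (1,2), (1,3), (1,5), (2,0), (2,1), (2,2), (2,3), (2,4), (2,5), (2,6), (3,3), (3,6) — 20 in total.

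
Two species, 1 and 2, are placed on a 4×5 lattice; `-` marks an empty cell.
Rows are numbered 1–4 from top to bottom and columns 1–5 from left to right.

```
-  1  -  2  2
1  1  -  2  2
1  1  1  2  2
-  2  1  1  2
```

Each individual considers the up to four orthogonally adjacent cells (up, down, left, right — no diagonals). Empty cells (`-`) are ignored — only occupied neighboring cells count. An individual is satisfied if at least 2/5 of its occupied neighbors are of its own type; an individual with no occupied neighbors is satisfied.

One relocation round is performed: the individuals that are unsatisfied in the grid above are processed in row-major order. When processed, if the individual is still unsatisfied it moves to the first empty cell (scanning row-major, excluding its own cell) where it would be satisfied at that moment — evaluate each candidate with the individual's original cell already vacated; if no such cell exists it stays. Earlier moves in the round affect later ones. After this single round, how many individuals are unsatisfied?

Initially unsatisfied (in order): (4,2), (4,4).
  (4,2) → (1,3).
  (4,4) → (1,1).
Resulting grid:
1 1 2 2 2
1 1 - 2 2
1 1 1 2 2
- - 1 - 2
All satisfied now.

0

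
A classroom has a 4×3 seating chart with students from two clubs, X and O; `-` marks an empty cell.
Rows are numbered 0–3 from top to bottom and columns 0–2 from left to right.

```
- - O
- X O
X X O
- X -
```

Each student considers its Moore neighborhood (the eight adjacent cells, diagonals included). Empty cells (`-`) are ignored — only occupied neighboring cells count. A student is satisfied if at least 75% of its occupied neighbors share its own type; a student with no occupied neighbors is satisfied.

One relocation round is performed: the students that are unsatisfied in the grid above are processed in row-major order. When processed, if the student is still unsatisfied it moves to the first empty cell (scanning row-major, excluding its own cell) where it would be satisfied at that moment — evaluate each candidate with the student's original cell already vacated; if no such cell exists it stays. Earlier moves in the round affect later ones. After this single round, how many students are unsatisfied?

Initially unsatisfied (in order): (0,2), (1,1), (1,2), (2,1), (2,2), (3,1).
  (0,2): no empty cell satisfies it; stays.
  (1,1) → (0,0).
  (1,2): no empty cell satisfies it; stays.
  (2,1) → (1,0).
  (2,2): no empty cell satisfies it; stays.
  (3,1) → (3,0).
Resulting grid:
X - O
X - O
X - O
X - -
All satisfied now.

0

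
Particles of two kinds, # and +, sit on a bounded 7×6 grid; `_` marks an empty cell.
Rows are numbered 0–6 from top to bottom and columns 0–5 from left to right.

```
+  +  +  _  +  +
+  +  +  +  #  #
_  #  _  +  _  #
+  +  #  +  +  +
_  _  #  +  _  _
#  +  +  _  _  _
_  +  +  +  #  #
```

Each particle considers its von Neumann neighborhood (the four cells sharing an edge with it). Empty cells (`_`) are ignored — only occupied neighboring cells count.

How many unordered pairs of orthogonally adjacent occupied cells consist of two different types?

12

Scan each occupied cell's neighbors to the right and below so each pair is counted once.
From row 0: 2 unlike of 8 pairs (running 2/8).
From row 1: 2 unlike of 8 pairs (running 4/16).
From row 2: 2 unlike of 3 pairs (running 6/19).
From row 3: 2 unlike of 7 pairs (running 8/26).
From row 4: 2 unlike of 2 pairs (running 10/28).
From row 5: 1 unlike of 4 pairs (running 11/32).
From row 6: 1 unlike of 4 pairs (running 12/36).
Total adjacent occupied pairs: 36; unlike-type pairs: 12.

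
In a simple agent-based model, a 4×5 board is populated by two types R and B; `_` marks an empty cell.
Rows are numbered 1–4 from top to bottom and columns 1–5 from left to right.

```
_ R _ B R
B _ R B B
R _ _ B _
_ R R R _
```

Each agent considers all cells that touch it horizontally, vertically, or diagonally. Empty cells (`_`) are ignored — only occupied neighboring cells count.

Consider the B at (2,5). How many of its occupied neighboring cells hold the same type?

3

Occupied neighbors of (2,5): (1,4)=B, (1,5)=R, (2,4)=B, (3,4)=B.
Same type (B): 3 of 4.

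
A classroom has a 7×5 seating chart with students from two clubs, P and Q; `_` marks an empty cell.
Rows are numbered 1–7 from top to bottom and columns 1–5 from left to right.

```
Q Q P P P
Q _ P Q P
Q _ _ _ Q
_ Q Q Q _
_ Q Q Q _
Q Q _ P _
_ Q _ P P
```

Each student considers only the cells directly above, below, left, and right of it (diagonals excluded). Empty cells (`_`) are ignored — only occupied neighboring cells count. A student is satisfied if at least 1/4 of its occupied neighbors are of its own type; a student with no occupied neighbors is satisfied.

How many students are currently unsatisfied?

2

(1,1)Q 2/2 ✓
(1,2)Q 1/2 ✓
(1,3)P 2/3 ✓
(1,4)P 2/3 ✓
(1,5)P 2/2 ✓
(2,1)Q 2/2 ✓
(2,3)P 1/2 ✓
(2,4)Q 0/3 ✗
(2,5)P 1/3 ✓
(3,1)Q 1/1 ✓
(3,5)Q 0/1 ✗
(4,2)Q 2/2 ✓
(4,3)Q 3/3 ✓
(4,4)Q 2/2 ✓
(5,2)Q 3/3 ✓
(5,3)Q 3/3 ✓
(5,4)Q 2/3 ✓
(6,1)Q 1/1 ✓
(6,2)Q 3/3 ✓
(6,4)P 1/2 ✓
(7,2)Q 1/1 ✓
(7,4)P 2/2 ✓
(7,5)P 1/1 ✓
Unsatisfied: (2,4), (3,5) — 2 in total.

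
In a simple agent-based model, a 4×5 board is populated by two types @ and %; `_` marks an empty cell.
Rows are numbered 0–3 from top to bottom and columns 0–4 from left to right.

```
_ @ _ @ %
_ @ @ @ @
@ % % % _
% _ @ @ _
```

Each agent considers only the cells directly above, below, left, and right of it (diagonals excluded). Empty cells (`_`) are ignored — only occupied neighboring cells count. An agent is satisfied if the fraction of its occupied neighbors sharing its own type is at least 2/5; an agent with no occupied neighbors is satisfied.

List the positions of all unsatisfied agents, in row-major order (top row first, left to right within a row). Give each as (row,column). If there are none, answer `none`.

(0,4), (2,0), (2,1), (2,3), (3,0)

(0,1)@ 1/1 ✓
(0,3)@ 1/2 ✓
(0,4)% 0/2 ✗
(1,1)@ 2/3 ✓
(1,2)@ 2/3 ✓
(1,3)@ 3/4 ✓
(1,4)@ 1/2 ✓
(2,0)@ 0/2 ✗
(2,1)% 1/3 ✗
(2,2)% 2/4 ✓
(2,3)% 1/3 ✗
(3,0)% 0/1 ✗
(3,2)@ 1/2 ✓
(3,3)@ 1/2 ✓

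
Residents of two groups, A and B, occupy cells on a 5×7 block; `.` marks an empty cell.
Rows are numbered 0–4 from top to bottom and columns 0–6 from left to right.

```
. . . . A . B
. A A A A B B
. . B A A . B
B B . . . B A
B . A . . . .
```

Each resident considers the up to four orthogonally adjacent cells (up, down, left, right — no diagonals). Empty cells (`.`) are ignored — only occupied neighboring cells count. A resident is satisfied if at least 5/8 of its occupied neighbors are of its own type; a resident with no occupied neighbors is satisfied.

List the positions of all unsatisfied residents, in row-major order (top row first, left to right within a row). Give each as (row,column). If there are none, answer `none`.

(0,4)A 1/1 satisfied
(0,6)B 1/1 satisfied
(1,1)A 1/1 satisfied
(1,2)A 2/3 satisfied
(1,3)A 3/3 satisfied
(1,4)A 3/4 satisfied
(1,5)B 1/2 not
(1,6)B 3/3 satisfied
(2,2)B 0/2 not
(2,3)A 2/3 satisfied
(2,4)A 2/2 satisfied
(2,6)B 1/2 not
(3,0)B 2/2 satisfied
(3,1)B 1/1 satisfied
(3,5)B 0/1 not
(3,6)A 0/2 not
(4,0)B 1/1 satisfied
(4,2)A 0/0 satisfied

(1,5), (2,2), (2,6), (3,5), (3,6)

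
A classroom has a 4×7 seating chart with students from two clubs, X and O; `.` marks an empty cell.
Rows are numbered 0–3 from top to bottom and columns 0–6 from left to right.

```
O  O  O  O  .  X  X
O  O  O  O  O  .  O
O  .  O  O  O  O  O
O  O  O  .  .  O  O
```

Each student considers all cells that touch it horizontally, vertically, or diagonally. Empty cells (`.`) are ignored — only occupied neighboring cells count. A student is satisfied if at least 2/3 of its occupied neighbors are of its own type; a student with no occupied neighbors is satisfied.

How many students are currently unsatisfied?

3

(0,0)O 3/3 ✓
(0,1)O 5/5 ✓
(0,2)O 5/5 ✓
(0,3)O 4/4 ✓
(0,5)X 1/3 ✗
(0,6)X 1/2 ✗
(1,0)O 4/4 ✓
(1,1)O 7/7 ✓
(1,2)O 7/7 ✓
(1,3)O 7/7 ✓
(1,4)O 5/6 ✓
(1,6)O 2/4 ✗
(2,0)O 4/4 ✓
(2,2)O 6/6 ✓
(2,3)O 6/6 ✓
(2,4)O 5/5 ✓
(2,5)O 6/6 ✓
(2,6)O 4/4 ✓
(3,0)O 2/2 ✓
(3,1)O 4/4 ✓
(3,2)O 3/3 ✓
(3,5)O 4/4 ✓
(3,6)O 3/3 ✓
Unsatisfied: (0,5), (0,6), (1,6) — 3 in total.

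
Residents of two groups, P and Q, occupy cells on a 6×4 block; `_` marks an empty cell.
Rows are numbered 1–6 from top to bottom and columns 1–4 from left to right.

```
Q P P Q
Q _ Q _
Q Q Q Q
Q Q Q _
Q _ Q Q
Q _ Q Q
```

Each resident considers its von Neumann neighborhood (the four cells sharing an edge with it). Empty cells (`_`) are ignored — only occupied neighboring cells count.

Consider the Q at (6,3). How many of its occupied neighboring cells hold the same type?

2

Occupied neighbors of (6,3): (5,3)=Q, (6,4)=Q.
Same type (Q): 2 of 2.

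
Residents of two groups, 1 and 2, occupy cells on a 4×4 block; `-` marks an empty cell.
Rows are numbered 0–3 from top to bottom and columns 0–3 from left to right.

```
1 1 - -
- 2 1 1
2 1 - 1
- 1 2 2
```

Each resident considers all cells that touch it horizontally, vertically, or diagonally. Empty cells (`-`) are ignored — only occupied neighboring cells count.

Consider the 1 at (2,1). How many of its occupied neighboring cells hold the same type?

2

Occupied neighbors of (2,1): (1,1)=2, (1,2)=1, (2,0)=2, (3,1)=1, (3,2)=2.
Same type (1): 2 of 5.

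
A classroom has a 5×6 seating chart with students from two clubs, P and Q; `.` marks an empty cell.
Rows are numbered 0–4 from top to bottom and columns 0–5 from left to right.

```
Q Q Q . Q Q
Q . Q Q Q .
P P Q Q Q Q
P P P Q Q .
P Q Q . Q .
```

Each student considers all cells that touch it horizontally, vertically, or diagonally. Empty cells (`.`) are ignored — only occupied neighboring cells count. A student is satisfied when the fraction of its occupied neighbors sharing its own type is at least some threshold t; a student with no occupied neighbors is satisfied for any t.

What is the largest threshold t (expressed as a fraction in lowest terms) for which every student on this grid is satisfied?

1/5

Row 0: (0,0)Q 2/2 · (0,1)Q 4/4 · (0,2)Q 3/3 · (0,4)Q 3/3 · (0,5)Q 2/2
Row 1: (1,0)Q 2/4 · (1,2)Q 5/6 · (1,3)Q 7/7 · (1,4)Q 6/6
Row 2: (2,0)P 3/4 · (2,1)P 4/7 · (2,2)Q 4/7 · (2,3)Q 7/8 · (2,4)Q 6/6 · (2,5)Q 3/3
Row 3: (3,0)P 4/5 · (3,1)P 5/8 · (3,2)P 2/7 · (3,3)Q 6/7 · (3,4)Q 5/5
Row 4: (4,0)P 2/3 · (4,1)Q 1/5 · (4,2)Q 2/4 · (4,4)Q 2/2
The smallest same-type fraction is 1/5 at (4,1), which reduces to 1/5. Any threshold above that leaves this student unsatisfied.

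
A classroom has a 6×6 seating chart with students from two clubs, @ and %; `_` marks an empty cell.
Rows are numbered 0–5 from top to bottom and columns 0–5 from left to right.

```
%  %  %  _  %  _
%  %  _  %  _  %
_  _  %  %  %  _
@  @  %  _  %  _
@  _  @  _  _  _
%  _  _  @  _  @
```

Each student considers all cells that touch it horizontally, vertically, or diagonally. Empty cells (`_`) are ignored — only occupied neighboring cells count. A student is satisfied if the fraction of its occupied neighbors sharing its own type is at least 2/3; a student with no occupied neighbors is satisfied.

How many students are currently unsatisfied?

3

Row 0: (0,0)% 3/3 ✓ · (0,1)% 4/4 ✓ · (0,2)% 3/3 ✓ · (0,4)% 2/2 ✓
Row 1: (1,0)% 3/3 ✓ · (1,1)% 5/5 ✓ · (1,3)% 5/5 ✓ · (1,5)% 2/2 ✓
Row 2: (2,2)% 4/5 ✓ · (2,3)% 5/5 ✓ · (2,4)% 4/4 ✓
Row 3: (3,0)@ 2/2 ✓ · (3,1)@ 3/5 ✗ · (3,2)% 2/4 ✗ · (3,4)% 2/2 ✓
Row 4: (4,0)@ 2/3 ✓ · (4,2)@ 2/3 ✓
Row 5: (5,0)% 0/1 ✗ · (5,3)@ 1/1 ✓ · (5,5)@ 0/0 ✓
Unsatisfied: (3,1), (3,2), (5,0) — 3 in total.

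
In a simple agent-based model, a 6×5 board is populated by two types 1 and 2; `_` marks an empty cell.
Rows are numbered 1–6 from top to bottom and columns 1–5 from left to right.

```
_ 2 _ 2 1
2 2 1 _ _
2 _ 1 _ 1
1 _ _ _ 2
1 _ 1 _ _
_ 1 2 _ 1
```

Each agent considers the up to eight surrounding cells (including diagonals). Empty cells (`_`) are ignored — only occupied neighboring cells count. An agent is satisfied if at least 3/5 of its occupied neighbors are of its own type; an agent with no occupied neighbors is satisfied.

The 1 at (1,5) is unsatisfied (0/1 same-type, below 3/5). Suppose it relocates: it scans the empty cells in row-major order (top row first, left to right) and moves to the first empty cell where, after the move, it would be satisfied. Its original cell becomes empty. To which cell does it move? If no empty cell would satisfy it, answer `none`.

Vacating (1,5). Empty cells in order:
  (1,1): 0/3 same-type → still unsatisfied.
  (1,3): 1/4 same-type → still unsatisfied.
  (2,4): 3/4 same-type → satisfied — stop here.

(2,4)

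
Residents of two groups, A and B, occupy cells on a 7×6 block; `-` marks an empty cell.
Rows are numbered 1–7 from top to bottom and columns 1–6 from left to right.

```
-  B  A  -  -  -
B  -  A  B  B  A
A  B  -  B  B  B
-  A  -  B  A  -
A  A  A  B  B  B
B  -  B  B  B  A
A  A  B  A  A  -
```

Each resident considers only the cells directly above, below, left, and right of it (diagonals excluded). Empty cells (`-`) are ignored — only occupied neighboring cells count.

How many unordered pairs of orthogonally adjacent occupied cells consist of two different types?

20

Scan each occupied cell's neighbors to the right and below so each pair is counted once.
From row 1: 1 unlike of 2 pairs (running 1/2).
From row 2: 4 unlike of 7 pairs (running 5/9).
From row 3: 3 unlike of 6 pairs (running 8/15).
From row 4: 2 unlike of 4 pairs (running 10/19).
From row 5: 4 unlike of 10 pairs (running 14/29).
From row 6: 4 unlike of 7 pairs (running 18/36).
From row 7: 2 unlike of 4 pairs (running 20/40).
Total adjacent occupied pairs: 40; unlike-type pairs: 20.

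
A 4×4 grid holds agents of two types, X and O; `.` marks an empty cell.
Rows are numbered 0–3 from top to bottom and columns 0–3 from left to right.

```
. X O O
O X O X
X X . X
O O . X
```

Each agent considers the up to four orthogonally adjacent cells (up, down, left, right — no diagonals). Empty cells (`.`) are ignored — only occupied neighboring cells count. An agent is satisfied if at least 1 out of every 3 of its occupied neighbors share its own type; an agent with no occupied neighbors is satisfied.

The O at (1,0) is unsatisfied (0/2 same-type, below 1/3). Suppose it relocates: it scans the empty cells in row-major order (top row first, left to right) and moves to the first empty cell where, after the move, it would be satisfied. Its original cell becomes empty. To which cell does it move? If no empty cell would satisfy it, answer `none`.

(2,2)

Vacating (1,0). Empty cells in order:
  (0,0): 0/1 same-type → still unsatisfied.
  (2,2): 1/3 same-type → satisfied — stop here.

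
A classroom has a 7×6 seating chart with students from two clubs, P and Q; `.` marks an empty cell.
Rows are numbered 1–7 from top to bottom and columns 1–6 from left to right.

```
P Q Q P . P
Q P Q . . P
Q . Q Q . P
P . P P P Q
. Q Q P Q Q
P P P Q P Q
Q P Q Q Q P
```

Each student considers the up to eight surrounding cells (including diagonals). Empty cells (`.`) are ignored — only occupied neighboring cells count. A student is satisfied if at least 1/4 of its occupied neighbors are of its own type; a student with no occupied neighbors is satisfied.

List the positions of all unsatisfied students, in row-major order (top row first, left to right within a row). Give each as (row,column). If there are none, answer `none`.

(1,4), (2,2), (4,1), (5,2), (7,1)

(1,1)P 1/3 satisfied
(1,2)Q 3/5 satisfied
(1,3)Q 2/4 satisfied
(1,4)P 0/2 not
(1,6)P 1/1 satisfied
(2,1)Q 2/4 satisfied
(2,2)P 1/7 not
(2,3)Q 4/6 satisfied
(2,6)P 2/2 satisfied
(3,1)Q 1/3 satisfied
(3,3)Q 2/5 satisfied
(3,4)Q 2/5 satisfied
(3,6)P 2/3 satisfied
(4,1)P 0/2 not
(4,3)P 2/6 satisfied
(4,4)P 3/7 satisfied
(4,5)P 3/7 satisfied
(4,6)Q 2/4 satisfied
(5,2)Q 1/6 not
(5,3)Q 2/7 satisfied
(5,4)P 5/8 satisfied
(5,5)Q 4/8 satisfied
(5,6)Q 3/5 satisfied
(6,1)P 2/4 satisfied
(6,2)P 3/7 satisfied
(6,3)P 3/8 satisfied
(6,4)Q 5/8 satisfied
(6,5)P 2/8 satisfied
(6,6)Q 3/5 satisfied
(7,1)Q 0/3 not
(7,2)P 3/5 satisfied
(7,3)Q 2/5 satisfied
(7,4)Q 3/5 satisfied
(7,5)Q 3/5 satisfied
(7,6)P 1/3 satisfied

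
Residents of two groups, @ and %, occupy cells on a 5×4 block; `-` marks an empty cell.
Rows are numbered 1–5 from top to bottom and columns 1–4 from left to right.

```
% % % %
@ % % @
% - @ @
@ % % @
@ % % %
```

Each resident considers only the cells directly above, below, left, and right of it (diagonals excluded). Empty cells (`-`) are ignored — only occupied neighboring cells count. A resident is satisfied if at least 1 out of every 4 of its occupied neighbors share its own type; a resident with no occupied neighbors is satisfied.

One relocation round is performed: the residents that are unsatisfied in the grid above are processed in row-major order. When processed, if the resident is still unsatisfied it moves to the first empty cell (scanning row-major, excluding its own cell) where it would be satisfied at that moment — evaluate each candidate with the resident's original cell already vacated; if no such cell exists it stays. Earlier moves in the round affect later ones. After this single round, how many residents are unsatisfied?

0

Initially unsatisfied (in order): (2,1), (3,1).
  (2,1) → (3,2).
  (3,1) → (2,1).
Resulting grid:
% % % %
% % % @
- @ @ @
@ % % @
@ % % %
All satisfied now.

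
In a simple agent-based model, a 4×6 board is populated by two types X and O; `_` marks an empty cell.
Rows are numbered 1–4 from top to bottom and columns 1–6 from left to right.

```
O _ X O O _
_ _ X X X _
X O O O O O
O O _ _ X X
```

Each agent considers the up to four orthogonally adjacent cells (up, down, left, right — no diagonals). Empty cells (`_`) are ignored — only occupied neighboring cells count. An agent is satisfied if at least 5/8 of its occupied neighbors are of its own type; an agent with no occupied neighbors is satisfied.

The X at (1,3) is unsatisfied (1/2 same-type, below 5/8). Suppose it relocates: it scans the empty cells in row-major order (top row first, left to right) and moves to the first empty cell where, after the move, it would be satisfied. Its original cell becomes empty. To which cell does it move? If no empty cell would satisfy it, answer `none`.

Vacating (1,3). Empty cells in order:
  (1,2): 0/1 same-type → still unsatisfied.
  (1,6): 0/1 same-type → still unsatisfied.
  (2,1): 1/2 same-type → still unsatisfied.
  (2,2): 1/2 same-type → still unsatisfied.
  (2,6): 1/2 same-type → still unsatisfied.
  (4,3): 0/2 same-type → still unsatisfied.
  (4,4): 1/2 same-type → still unsatisfied.

none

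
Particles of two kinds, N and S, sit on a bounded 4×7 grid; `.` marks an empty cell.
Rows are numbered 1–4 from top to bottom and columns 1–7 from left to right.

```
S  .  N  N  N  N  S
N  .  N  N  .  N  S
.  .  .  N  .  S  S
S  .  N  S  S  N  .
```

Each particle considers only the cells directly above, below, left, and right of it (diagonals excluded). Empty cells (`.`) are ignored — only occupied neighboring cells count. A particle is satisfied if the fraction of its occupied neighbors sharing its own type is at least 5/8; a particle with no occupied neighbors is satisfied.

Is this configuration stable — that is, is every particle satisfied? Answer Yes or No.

No

Row 1: (1,1)S 0/1 unhappy · (1,3)N 2/2 ok · (1,4)N 3/3 ok · (1,5)N 2/2 ok · (1,6)N 2/3 ok · (1,7)S 1/2 unhappy
Row 2: (2,1)N 0/1 unhappy · (2,3)N 2/2 ok · (2,4)N 3/3 ok · (2,6)N 1/3 unhappy · (2,7)S 2/3 ok
Row 3: (3,4)N 1/2 unhappy · (3,6)S 1/3 unhappy · (3,7)S 2/2 ok
Row 4: (4,1)S 0/0 ok · (4,3)N 0/1 unhappy · (4,4)S 1/3 unhappy · (4,5)S 1/2 unhappy · (4,6)N 0/2 unhappy
For instance (1,1) has only 0/1 same-type neighbors, below 5/8.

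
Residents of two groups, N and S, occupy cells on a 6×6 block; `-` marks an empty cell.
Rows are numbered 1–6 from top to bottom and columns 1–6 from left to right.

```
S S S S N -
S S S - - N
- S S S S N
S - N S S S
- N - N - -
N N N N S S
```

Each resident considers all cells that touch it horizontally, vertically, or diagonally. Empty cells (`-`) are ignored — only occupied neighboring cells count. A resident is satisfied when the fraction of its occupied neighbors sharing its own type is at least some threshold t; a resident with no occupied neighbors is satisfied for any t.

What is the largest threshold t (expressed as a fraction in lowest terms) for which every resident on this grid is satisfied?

(1,1)S 3/3
(1,2)S 5/5
(1,3)S 4/4
(1,4)S 2/3
(1,5)N 1/2
(2,1)S 4/4
(2,2)S 7/7
(2,3)S 7/7
(2,6)N 2/3
(3,2)S 5/6
(3,3)S 5/6
(3,4)S 5/6
(3,5)S 4/6
(3,6)N 1/4
(4,1)S 1/2
(4,3)N 2/6
(4,4)S 4/6
(4,5)S 4/6
(4,6)S 2/3
(5,2)N 4/5
(5,4)N 3/6
(6,1)N 2/2
(6,2)N 3/3
(6,3)N 4/4
(6,4)N 2/3
(6,5)S 1/3
(6,6)S 1/1
The smallest same-type fraction is 1/4 at (3,6), which reduces to 1/4. Any threshold above that leaves this resident unsatisfied.

1/4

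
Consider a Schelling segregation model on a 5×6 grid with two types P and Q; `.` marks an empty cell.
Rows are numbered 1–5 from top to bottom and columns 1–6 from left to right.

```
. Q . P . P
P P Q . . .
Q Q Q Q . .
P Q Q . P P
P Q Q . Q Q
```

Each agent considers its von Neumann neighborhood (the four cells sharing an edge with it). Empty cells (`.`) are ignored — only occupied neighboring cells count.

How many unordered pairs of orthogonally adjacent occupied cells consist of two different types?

Scan each occupied cell's neighbors to the right and below so each pair is counted once.
From row 1: 1 unlike of 1 pairs (running 1/1).
From row 2: 3 unlike of 5 pairs (running 4/6).
From row 3: 1 unlike of 6 pairs (running 5/12).
From row 4: 3 unlike of 8 pairs (running 8/20).
From row 5: 1 unlike of 3 pairs (running 9/23).
Total adjacent occupied pairs: 23; unlike-type pairs: 9.

9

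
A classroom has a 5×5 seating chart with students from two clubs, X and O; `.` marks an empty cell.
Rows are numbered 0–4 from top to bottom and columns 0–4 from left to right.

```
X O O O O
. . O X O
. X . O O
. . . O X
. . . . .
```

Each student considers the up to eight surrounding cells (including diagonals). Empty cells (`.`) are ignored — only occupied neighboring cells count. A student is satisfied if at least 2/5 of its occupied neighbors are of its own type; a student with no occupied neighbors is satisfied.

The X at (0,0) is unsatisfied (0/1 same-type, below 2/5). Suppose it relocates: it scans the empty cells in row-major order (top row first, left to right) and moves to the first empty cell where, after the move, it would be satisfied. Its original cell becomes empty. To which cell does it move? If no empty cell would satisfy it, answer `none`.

Vacating (0,0). Empty cells in order:
  (1,0): 1/2 same-type → satisfied — stop here.

(1,0)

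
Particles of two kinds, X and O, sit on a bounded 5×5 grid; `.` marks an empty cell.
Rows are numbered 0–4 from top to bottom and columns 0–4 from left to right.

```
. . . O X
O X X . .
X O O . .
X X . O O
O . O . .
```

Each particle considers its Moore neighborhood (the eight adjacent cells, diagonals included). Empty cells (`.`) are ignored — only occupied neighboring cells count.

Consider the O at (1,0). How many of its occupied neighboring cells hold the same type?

Occupied neighbors of (1,0): (1,1)=X, (2,0)=X, (2,1)=O.
Same type (O): 1 of 3.

1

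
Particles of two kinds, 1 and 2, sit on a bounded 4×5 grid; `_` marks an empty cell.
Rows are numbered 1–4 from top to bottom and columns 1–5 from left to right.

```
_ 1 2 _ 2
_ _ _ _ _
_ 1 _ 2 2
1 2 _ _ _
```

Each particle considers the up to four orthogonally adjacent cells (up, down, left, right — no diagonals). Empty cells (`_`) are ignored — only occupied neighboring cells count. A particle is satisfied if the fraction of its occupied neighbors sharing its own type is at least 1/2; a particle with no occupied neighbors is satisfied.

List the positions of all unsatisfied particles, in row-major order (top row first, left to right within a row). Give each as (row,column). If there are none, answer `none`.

(1,2), (1,3), (3,2), (4,1), (4,2)

(1,2)1 0/1 not
(1,3)2 0/1 not
(1,5)2 0/0 satisfied
(3,2)1 0/1 not
(3,4)2 1/1 satisfied
(3,5)2 1/1 satisfied
(4,1)1 0/1 not
(4,2)2 0/2 not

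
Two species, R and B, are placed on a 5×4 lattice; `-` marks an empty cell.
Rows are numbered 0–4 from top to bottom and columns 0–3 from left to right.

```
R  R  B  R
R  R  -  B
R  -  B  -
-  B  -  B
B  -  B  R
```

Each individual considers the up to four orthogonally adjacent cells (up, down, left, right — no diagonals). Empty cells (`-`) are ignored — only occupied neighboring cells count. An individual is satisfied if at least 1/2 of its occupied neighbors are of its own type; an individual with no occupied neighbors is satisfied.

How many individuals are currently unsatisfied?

6

Row 0: (0,0)R 2/2 ✓ · (0,1)R 2/3 ✓ · (0,2)B 0/2 ✗ · (0,3)R 0/2 ✗
Row 1: (1,0)R 3/3 ✓ · (1,1)R 2/2 ✓ · (1,3)B 0/1 ✗
Row 2: (2,0)R 1/1 ✓ · (2,2)B 0/0 ✓
Row 3: (3,1)B 0/0 ✓ · (3,3)B 0/1 ✗
Row 4: (4,0)B 0/0 ✓ · (4,2)B 0/1 ✗ · (4,3)R 0/2 ✗
Unsatisfied: (0,2), (0,3), (1,3), (3,3), (4,2), (4,3) — 6 in total.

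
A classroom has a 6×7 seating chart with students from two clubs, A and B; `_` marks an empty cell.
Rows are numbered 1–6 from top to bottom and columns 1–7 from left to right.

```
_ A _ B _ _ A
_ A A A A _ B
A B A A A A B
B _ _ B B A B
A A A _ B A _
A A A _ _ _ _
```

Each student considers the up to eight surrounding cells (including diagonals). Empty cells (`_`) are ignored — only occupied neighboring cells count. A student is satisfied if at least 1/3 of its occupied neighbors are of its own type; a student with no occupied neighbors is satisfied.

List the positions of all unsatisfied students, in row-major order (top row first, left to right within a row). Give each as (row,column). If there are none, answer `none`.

(1,4), (1,7), (3,2), (4,1), (4,5), (4,7), (5,6)

Row 1: (1,2)A 2/2 ok · (1,4)B 0/3 unhappy · (1,7)A 0/1 unhappy
Row 2: (2,2)A 4/5 ok · (2,3)A 5/7 ok · (2,4)A 5/6 ok · (2,5)A 4/5 ok · (2,7)B 1/3 ok
Row 3: (3,1)A 1/3 ok · (3,2)B 1/5 unhappy · (3,3)A 4/6 ok · (3,4)A 5/7 ok · (3,5)A 5/7 ok · (3,6)A 3/7 ok · (3,7)B 2/4 ok
Row 4: (4,1)B 1/4 unhappy · (4,4)B 2/6 ok · (4,5)B 2/7 unhappy · (4,6)A 3/7 ok · (4,7)B 1/4 unhappy
Row 5: (5,1)A 3/4 ok · (5,2)A 5/6 ok · (5,3)A 3/4 ok · (5,5)B 2/4 ok · (5,6)A 1/4 unhappy
Row 6: (6,1)A 3/3 ok · (6,2)A 5/5 ok · (6,3)A 3/3 ok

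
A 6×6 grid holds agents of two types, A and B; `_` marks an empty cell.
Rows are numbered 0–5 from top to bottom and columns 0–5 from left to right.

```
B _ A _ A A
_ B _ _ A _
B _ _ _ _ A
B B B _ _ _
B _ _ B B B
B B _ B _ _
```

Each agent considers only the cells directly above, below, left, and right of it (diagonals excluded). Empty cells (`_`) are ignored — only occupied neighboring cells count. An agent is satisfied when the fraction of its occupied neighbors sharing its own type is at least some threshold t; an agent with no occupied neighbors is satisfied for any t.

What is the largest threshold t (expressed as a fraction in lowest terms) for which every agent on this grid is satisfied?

1/1

Row 0: (0,0)B — no occupied neighbors · (0,2)A — no occupied neighbors · (0,4)A 2/2 · (0,5)A 1/1
Row 1: (1,1)B — no occupied neighbors · (1,4)A 1/1
Row 2: (2,0)B 1/1 · (2,5)A — no occupied neighbors
Row 3: (3,0)B 3/3 · (3,1)B 2/2 · (3,2)B 1/1
Row 4: (4,0)B 2/2 · (4,3)B 2/2 · (4,4)B 2/2 · (4,5)B 1/1
Row 5: (5,0)B 2/2 · (5,1)B 1/1 · (5,3)B 1/1
The smallest same-type fraction is 2/2 at (0,4), which reduces to 1/1. Any threshold above that leaves this agent unsatisfied.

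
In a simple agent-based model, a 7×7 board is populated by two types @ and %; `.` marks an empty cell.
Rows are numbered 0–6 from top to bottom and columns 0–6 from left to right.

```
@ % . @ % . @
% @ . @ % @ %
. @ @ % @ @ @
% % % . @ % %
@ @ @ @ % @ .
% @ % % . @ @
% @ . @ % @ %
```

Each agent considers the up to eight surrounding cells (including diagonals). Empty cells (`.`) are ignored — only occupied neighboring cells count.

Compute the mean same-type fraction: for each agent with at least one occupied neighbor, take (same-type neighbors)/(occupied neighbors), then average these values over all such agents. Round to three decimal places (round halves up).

0.363

Row 0: (0,0)@ 1/3 · (0,1)% 1/3 · (0,3)@ 1/3 · (0,4)% 1/4 · (0,6)@ 1/2
Row 1: (1,0)% 1/4 · (1,1)@ 3/5 · (1,3)@ 3/6 · (1,4)% 2/7 · (1,5)@ 4/7 · (1,6)% 0/4
Row 2: (2,1)@ 2/6 · (2,2)@ 3/6 · (2,3)% 2/6 · (2,4)@ 4/7 · (2,5)@ 4/8 · (2,6)@ 2/5
Row 3: (3,0)% 1/4 · (3,1)% 2/7 · (3,2)% 2/7 · (3,4)@ 4/7 · (3,5)% 2/7 · (3,6)% 1/4
Row 4: (4,0)@ 2/5 · (4,1)@ 3/8 · (4,2)@ 3/7 · (4,3)@ 2/6 · (4,4)% 2/6 · (4,5)@ 3/6
Row 5: (5,0)% 1/5 · (5,1)@ 4/7 · (5,2)% 1/7 · (5,3)% 3/6 · (5,5)@ 3/6 · (5,6)@ 3/4
Row 6: (6,0)% 1/3 · (6,1)@ 1/4 · (6,3)@ 0/3 · (6,4)% 1/4 · (6,5)@ 2/4 · (6,6)% 0/3
Sum over 41 agents: 1/3 + 1/3 + 1/3 + 1/4 + 1/2 + 1/4 + 3/5 + 3/6 + 2/7 + 4/7 + 0/4 + 2/6 + 3/6 + 2/6 + 4/7 + 4/8 + 2/5 + 1/4 + 2/7 + 2/7 + 4/7 + 2/7 + 1/4 + 2/5 + 3/8 + 3/7 + 2/6 + 2/6 + 3/6 + 1/5 + 4/7 + 1/7 + 3/6 + 3/6 + 3/4 + 1/3 + 1/4 + 0/3 + 1/4 + 2/4 + 0/3 = 1787/120; mean = 1787/120 ÷ 41 = 1787/4920 = 0.363211… → 0.363.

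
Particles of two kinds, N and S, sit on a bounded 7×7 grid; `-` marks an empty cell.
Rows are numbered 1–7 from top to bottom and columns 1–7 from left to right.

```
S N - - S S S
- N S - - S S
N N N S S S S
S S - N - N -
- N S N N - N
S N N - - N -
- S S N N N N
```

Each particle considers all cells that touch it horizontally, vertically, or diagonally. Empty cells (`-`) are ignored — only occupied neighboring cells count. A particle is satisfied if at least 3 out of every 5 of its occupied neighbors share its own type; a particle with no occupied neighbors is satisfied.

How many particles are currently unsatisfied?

Row 1: (1,1)S 0/2 unhappy · (1,2)N 1/3 unhappy · (1,5)S 2/2 ok · (1,6)S 4/4 ok · (1,7)S 3/3 ok
Row 2: (2,2)N 4/6 ok · (2,3)S 1/5 unhappy · (2,6)S 7/7 ok · (2,7)S 5/5 ok
Row 3: (3,1)N 2/4 unhappy · (3,2)N 3/6 unhappy · (3,3)N 3/6 unhappy · (3,4)S 2/4 unhappy · (3,5)S 3/5 ok · (3,6)S 4/5 ok · (3,7)S 3/4 ok
Row 4: (4,1)S 1/4 unhappy · (4,2)S 2/6 unhappy · (4,4)N 3/6 unhappy · (4,6)N 2/5 unhappy
Row 5: (5,2)N 2/6 unhappy · (5,3)S 1/6 unhappy · (5,4)N 3/4 ok · (5,5)N 4/4 ok · (5,7)N 2/2 ok
Row 6: (6,1)S 1/3 unhappy · (6,2)N 2/6 unhappy · (6,3)N 4/7 unhappy · (6,6)N 5/5 ok
Row 7: (7,2)S 2/4 unhappy · (7,3)S 1/4 unhappy · (7,4)N 2/3 ok · (7,5)N 3/3 ok · (7,6)N 3/3 ok · (7,7)N 2/2 ok
Unsatisfied: (1,1), (1,2), (2,3), (3,1), (3,2), (3,3), (3,4), (4,1), (4,2), (4,4), (4,6), (5,2), (5,3), (6,1), (6,2), (6,3), (7,2), (7,3) — 18 in total.

18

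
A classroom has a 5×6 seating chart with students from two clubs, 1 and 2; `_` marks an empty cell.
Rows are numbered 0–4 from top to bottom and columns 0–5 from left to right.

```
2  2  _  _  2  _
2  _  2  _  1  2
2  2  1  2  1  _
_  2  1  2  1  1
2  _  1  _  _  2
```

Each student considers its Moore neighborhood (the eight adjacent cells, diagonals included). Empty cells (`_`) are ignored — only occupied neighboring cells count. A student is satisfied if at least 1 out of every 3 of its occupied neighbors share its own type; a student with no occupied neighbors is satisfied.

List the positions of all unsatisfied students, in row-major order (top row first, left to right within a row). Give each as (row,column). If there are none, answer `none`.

(0,0)2 2/2 ✓
(0,1)2 3/3 ✓
(0,4)2 1/2 ✓
(1,0)2 4/4 ✓
(1,2)2 3/4 ✓
(1,4)1 1/4 ✗
(1,5)2 1/3 ✓
(2,0)2 3/3 ✓
(2,1)2 4/6 ✓
(2,2)1 1/6 ✗
(2,3)2 2/7 ✗
(2,4)1 3/6 ✓
(3,1)2 3/6 ✓
(3,2)1 2/6 ✓
(3,3)2 1/6 ✗
(3,4)1 2/5 ✓
(3,5)1 2/3 ✓
(4,0)2 1/1 ✓
(4,2)1 1/3 ✓
(4,5)2 0/2 ✗

(1,4), (2,2), (2,3), (3,3), (4,5)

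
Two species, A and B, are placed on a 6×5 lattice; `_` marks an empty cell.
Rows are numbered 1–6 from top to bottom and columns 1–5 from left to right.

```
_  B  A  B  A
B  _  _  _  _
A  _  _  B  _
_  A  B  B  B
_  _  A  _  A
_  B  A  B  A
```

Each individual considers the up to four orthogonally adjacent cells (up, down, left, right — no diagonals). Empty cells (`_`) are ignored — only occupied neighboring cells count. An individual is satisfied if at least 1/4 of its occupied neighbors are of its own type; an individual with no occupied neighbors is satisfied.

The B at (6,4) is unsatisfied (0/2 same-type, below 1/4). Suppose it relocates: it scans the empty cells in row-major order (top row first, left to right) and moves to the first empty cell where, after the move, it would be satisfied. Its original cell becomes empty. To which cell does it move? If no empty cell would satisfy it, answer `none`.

Vacating (6,4). Empty cells in order:
  (1,1): 2/2 same-type → satisfied — stop here.

(1,1)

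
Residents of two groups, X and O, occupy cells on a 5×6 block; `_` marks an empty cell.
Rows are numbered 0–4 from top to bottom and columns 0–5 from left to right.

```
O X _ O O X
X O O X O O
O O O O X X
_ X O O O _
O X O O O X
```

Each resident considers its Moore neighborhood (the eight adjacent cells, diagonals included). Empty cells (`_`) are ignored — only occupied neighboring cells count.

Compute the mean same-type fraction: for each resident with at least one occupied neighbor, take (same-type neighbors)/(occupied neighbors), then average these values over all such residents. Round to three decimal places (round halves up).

0.474

Row 0: (0,0)O 1/3 · (0,1)X 1/4 · (0,3)O 3/4 · (0,4)O 3/5 · (0,5)X 0/3
Row 1: (1,0)X 1/5 · (1,1)O 5/7 · (1,2)O 5/7 · (1,3)X 1/7 · (1,4)O 4/8 · (1,5)O 2/5
Row 2: (2,0)O 2/4 · (2,1)O 5/7 · (2,2)O 6/8 · (2,3)O 6/8 · (2,4)X 2/7 · (2,5)X 1/4
Row 3: (3,1)X 1/7 · (3,2)O 6/8 · (3,3)O 7/8 · (3,4)O 4/7
Row 4: (4,0)O 0/2 · (4,1)X 1/4 · (4,2)O 3/5 · (4,3)O 5/5 · (4,4)O 3/4 · (4,5)X 0/2
Sum over 27 residents: 1/3 + 1/4 + 3/4 + 3/5 + 0/3 + 1/5 + 5/7 + 5/7 + 1/7 + 4/8 + 2/5 + 2/4 + 5/7 + 6/8 + 6/8 + 2/7 + 1/4 + 1/7 + 6/8 + 7/8 + 4/7 + 0/2 + 1/4 + 3/5 + 5/5 + 3/4 + 0/2 = 10747/840; mean = 10747/840 ÷ 27 = 10747/22680 = 0.473853… → 0.474.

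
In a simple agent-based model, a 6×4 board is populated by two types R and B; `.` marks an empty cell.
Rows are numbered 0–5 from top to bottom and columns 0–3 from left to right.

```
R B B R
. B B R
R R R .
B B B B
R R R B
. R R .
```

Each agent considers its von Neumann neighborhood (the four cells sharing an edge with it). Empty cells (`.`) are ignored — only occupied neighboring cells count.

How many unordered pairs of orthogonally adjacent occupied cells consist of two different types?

12

Scan each occupied cell's neighbors to the right and below so each pair is counted once.
Row 0: R(0,0)–B(0,1)≠ B(0,1)–B(0,2)= B(0,1)–B(1,1)= B(0,2)–R(0,3)≠ B(0,2)–B(1,2)= R(0,3)–R(1,3)=  → 2/6 unlike.
Row 1: B(1,1)–B(1,2)= B(1,1)–R(2,1)≠ B(1,2)–R(1,3)≠ B(1,2)–R(2,2)≠  → 3/4 unlike.
Row 2: R(2,0)–R(2,1)= R(2,0)–B(3,0)≠ R(2,1)–R(2,2)= R(2,1)–B(3,1)≠ R(2,2)–B(3,2)≠  → 3/5 unlike.
Row 3: B(3,0)–B(3,1)= B(3,0)–R(4,0)≠ B(3,1)–B(3,2)= B(3,1)–R(4,1)≠ B(3,2)–B(3,3)= B(3,2)–R(4,2)≠ B(3,3)–B(4,3)=  → 3/7 unlike.
Row 4: R(4,0)–R(4,1)= R(4,1)–R(4,2)= R(4,1)–R(5,1)= R(4,2)–B(4,3)≠ R(4,2)–R(5,2)=  → 1/5 unlike.
Row 5: R(5,1)–R(5,2)=  → 0/1 unlike.
Total adjacent occupied pairs: 28; unlike-type pairs: 12.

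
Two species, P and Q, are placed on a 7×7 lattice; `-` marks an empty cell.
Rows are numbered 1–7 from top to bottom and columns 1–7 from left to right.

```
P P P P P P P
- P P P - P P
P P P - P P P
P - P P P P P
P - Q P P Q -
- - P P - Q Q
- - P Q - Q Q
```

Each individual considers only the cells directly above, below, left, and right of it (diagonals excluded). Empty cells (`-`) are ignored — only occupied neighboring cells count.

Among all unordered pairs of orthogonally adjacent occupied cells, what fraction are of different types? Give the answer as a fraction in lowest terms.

Scan each occupied cell's neighbors to the right and below so each pair is counted once.
From row 1: 0 unlike of 11 pairs (running 0/11).
From row 2: 0 unlike of 7 pairs (running 0/18).
From row 3: 0 unlike of 9 pairs (running 0/27).
From row 4: 2 unlike of 9 pairs (running 2/36).
From row 5: 3 unlike of 6 pairs (running 5/42).
From row 6: 1 unlike of 6 pairs (running 6/48).
From row 7: 1 unlike of 2 pairs (running 7/50).
Total adjacent occupied pairs: 50; unlike-type pairs: 7.
7/50 is already in lowest terms.

7/50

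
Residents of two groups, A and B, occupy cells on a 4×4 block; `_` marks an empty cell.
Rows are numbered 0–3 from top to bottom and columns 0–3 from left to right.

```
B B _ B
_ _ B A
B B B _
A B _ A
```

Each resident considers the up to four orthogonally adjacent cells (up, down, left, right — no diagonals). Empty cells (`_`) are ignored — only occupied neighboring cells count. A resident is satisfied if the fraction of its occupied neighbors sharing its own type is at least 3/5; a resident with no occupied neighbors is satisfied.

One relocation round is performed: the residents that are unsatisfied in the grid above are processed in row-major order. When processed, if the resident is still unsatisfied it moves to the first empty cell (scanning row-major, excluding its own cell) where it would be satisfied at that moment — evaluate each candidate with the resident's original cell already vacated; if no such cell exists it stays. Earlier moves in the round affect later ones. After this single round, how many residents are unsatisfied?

1

Initially unsatisfied (in order): (0,3), (1,2), (1,3), (2,0), (3,0), (3,1).
  (0,3) → (0,2).
  (1,2): now satisfied by earlier moves; stays.
  (1,3): no empty cell satisfies it; stays.
  (2,0) → (1,0).
  (3,0) → (2,3).
  (3,1): now satisfied by earlier moves; stays.
Resulting grid:
B B B _
B _ B A
_ B B A
_ B _ A
Unsatisfied now: (1,3).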